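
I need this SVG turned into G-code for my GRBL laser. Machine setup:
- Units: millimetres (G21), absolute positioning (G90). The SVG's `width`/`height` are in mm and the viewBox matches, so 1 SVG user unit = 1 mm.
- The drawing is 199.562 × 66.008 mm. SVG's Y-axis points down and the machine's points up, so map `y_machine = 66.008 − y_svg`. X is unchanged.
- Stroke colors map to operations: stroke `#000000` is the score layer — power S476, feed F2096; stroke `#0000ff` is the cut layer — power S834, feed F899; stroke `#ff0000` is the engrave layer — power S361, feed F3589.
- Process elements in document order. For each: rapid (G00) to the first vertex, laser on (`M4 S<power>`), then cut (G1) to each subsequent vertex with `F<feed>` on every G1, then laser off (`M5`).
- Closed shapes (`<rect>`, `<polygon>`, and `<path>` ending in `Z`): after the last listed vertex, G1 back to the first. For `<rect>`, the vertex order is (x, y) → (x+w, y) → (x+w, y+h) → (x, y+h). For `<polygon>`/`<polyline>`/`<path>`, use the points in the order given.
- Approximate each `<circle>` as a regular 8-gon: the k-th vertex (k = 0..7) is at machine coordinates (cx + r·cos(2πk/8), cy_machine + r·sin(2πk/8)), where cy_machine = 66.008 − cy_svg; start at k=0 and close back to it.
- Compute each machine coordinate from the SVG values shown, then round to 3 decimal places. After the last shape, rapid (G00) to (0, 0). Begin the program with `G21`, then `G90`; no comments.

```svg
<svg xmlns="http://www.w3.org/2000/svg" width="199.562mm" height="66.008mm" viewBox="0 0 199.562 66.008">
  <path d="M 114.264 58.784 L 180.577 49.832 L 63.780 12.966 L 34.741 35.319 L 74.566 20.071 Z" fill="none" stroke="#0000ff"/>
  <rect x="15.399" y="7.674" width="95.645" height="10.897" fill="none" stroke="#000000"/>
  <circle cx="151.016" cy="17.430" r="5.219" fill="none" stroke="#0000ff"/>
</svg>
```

Since the viewBox matches the mm dimensions, user units are millimetres directly. The only transform is the Y-flip y_m = 66.008 − y_svg.

Shape 1 is a closed polygon drawn with `<path>`. Its stroke #0000ff means cut at S834, F899. After flipping Y the toolpath is (114.264,7.224) → (180.577,16.176) → (63.780,53.042) → (34.741,30.689) → (74.566,45.937) → (114.264,7.224), returning to the start.

Shape 2 is a rectangle drawn with `<rect>`. Its stroke #000000 means score at S476, F2096. After flipping Y the toolpath is (15.399,58.334) → (111.044,58.334) → (111.044,47.437) → (15.399,47.437) → (15.399,58.334), returning to the start.

Shape 3 is a circle drawn with `<circle>`. Its stroke #0000ff means cut at S834, F899. After flipping Y the toolpath is (156.235,48.578) → (154.706,52.268) → (151.016,53.797) → (147.326,52.268) → (145.797,48.578) → (147.326,44.888) → (151.016,43.359) → (154.706,44.888) → (156.235,48.578), returning to the start.

G21
G90
G00 X114.264 Y7.224
M4 S834
G1 X180.577 Y16.176 F899
G1 X63.780 Y53.042 F899
G1 X34.741 Y30.689 F899
G1 X74.566 Y45.937 F899
G1 X114.264 Y7.224 F899
M5
G00 X15.399 Y58.334
M4 S476
G1 X111.044 Y58.334 F2096
G1 X111.044 Y47.437 F2096
G1 X15.399 Y47.437 F2096
G1 X15.399 Y58.334 F2096
M5
G00 X156.235 Y48.578
M4 S834
G1 X154.706 Y52.268 F899
G1 X151.016 Y53.797 F899
G1 X147.326 Y52.268 F899
G1 X145.797 Y48.578 F899
G1 X147.326 Y44.888 F899
G1 X151.016 Y43.359 F899
G1 X154.706 Y44.888 F899
G1 X156.235 Y48.578 F899
M5
G00 X0.000 Y0.000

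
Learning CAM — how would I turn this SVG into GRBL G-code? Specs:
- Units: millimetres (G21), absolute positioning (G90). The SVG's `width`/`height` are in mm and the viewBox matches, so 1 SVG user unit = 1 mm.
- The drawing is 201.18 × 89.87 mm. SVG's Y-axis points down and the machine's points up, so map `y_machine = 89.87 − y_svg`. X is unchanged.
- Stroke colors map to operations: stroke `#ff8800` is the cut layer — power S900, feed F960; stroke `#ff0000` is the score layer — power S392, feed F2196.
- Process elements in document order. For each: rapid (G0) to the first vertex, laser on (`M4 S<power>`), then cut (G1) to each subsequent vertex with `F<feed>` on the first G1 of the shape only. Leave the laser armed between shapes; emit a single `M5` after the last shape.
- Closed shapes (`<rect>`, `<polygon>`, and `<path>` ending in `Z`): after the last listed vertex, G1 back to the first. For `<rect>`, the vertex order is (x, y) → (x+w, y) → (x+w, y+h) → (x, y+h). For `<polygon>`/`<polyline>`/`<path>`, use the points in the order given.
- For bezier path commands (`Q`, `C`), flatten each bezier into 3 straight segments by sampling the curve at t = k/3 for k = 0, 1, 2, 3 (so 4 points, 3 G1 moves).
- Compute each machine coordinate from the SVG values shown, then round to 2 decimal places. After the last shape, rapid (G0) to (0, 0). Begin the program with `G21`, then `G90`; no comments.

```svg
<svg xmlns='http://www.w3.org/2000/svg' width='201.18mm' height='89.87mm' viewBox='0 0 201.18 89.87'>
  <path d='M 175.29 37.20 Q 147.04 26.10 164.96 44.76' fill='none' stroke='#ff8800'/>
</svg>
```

G21
G90
G0 X175.29 Y52.67
M4 S900
G1 X161.59 Y56.76 F960
G1 X158.14 Y54.24
G1 X164.96 Y45.11
M5
G0 X0.00 Y0.00

Since the viewBox matches the mm dimensions, user units are millimetres directly. The only transform is the Y-flip y_m = 89.87 − y_svg.

Shape 1 is a quadratic bezier drawn with `<path>`. Its stroke #ff8800 means cut at S900, F960. After flipping Y the toolpath is (175.29,52.67) → (161.59,56.76) → (158.14,54.24) → (164.96,45.11).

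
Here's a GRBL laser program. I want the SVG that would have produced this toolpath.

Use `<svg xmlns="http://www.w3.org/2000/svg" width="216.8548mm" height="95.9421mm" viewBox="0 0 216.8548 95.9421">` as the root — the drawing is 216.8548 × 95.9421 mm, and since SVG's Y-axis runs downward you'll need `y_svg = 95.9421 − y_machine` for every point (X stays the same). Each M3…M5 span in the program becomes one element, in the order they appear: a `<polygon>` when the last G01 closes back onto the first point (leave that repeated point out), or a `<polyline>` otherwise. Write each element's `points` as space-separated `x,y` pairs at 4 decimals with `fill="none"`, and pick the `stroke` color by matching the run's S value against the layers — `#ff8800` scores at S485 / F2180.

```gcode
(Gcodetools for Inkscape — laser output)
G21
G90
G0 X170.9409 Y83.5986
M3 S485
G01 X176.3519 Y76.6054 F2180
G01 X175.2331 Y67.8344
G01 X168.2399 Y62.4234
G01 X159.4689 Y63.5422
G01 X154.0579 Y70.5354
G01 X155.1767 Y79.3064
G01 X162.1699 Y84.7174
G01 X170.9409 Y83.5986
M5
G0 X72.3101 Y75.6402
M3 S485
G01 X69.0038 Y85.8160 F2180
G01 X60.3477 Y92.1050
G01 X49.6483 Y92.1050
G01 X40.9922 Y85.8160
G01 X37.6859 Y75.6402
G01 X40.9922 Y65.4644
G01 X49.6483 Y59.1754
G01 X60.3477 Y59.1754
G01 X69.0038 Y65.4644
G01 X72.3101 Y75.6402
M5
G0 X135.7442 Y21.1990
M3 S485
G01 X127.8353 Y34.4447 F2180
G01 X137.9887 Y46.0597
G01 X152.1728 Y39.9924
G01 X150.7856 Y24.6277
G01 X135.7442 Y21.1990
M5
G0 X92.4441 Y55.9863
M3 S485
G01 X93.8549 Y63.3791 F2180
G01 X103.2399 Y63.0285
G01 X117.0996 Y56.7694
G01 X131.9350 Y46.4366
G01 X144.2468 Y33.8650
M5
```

Each laser-on run becomes one SVG element. Flip Y back into SVG space with y_svg = 95.9421 − y_machine. Every run uses S485, so all elements get stroke `#ff8800` (score).

Run 1: The run returns to its start, so emit a `<polygon>` with points (Y-flipped): 170.9409,12.3435 176.3519,19.3367 175.2331,28.1077 168.2399,33.5187 159.4689,32.3999 154.0579,25.4067 155.1767,16.6357 162.1699,11.2247.

Run 2: The run returns to its start, so emit a `<polygon>` with points (Y-flipped): 72.3101,20.3019 69.0038,10.1261 60.3477,3.8371 49.6483,3.8371 40.9922,10.1261 37.6859,20.3019 40.9922,30.4777 49.6483,36.7667 60.3477,36.7667 69.0038,30.4777.

Run 3: The run returns to its start, so emit a `<polygon>` with points (Y-flipped): 135.7442,74.7431 127.8353,61.4974 137.9887,49.8824 152.1728,55.9497 150.7856,71.3144.

Run 4: The run is open, so emit a `<polyline>` with points (Y-flipped): 92.4441,39.9558 93.8549,32.5630 103.2399,32.9136 117.0996,39.1727 131.9350,49.5055 144.2468,62.0771.

<svg xmlns="http://www.w3.org/2000/svg" width="216.8548mm" height="95.9421mm" viewBox="0 0 216.8548 95.9421">
  <polygon points="170.9409,12.3435 176.3519,19.3367 175.2331,28.1077 168.2399,33.5187 159.4689,32.3999 154.0579,25.4067 155.1767,16.6357 162.1699,11.2247" fill="none" stroke="#ff8800"/>
  <polygon points="72.3101,20.3019 69.0038,10.1261 60.3477,3.8371 49.6483,3.8371 40.9922,10.1261 37.6859,20.3019 40.9922,30.4777 49.6483,36.7667 60.3477,36.7667 69.0038,30.4777" fill="none" stroke="#ff8800"/>
  <polygon points="135.7442,74.7431 127.8353,61.4974 137.9887,49.8824 152.1728,55.9497 150.7856,71.3144" fill="none" stroke="#ff8800"/>
  <polyline points="92.4441,39.9558 93.8549,32.5630 103.2399,32.9136 117.0996,39.1727 131.9350,49.5055 144.2468,62.0771" fill="none" stroke="#ff8800"/>
</svg>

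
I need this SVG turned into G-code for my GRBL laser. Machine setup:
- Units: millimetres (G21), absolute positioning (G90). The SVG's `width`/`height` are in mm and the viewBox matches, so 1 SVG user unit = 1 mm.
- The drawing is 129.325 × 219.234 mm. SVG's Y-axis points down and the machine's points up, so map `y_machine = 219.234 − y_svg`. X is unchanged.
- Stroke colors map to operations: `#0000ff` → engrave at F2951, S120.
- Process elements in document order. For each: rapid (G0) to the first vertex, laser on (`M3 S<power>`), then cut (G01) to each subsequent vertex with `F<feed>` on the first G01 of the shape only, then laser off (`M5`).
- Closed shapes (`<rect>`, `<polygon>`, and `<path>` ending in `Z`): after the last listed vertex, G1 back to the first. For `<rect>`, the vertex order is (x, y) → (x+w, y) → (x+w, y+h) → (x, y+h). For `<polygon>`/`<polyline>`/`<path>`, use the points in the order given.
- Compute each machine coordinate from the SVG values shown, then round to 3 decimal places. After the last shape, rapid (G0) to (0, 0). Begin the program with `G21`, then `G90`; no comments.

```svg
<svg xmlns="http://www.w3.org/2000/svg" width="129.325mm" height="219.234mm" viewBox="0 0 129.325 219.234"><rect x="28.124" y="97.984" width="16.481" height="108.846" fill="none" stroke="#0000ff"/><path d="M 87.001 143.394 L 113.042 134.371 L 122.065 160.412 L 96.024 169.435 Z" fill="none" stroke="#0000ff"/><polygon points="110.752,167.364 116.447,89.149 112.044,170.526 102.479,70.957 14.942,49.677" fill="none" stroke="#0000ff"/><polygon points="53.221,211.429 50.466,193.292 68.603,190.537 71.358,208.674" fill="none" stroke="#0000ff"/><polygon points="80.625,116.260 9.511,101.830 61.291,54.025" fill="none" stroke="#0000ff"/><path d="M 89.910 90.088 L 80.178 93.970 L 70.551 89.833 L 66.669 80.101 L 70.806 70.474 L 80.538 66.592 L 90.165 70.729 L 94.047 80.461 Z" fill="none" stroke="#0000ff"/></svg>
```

G21
G90
G0 X28.124 Y121.250
M3 S120
G01 X44.605 Y121.250 F2951
G01 X44.605 Y12.404
G01 X28.124 Y12.404
G01 X28.124 Y121.250
M5
G0 X87.001 Y75.840
M3 S120
G01 X113.042 Y84.863 F2951
G01 X122.065 Y58.822
G01 X96.024 Y49.799
G01 X87.001 Y75.840
M5
G0 X110.752 Y51.870
M3 S120
G01 X116.447 Y130.085 F2951
G01 X112.044 Y48.708
G01 X102.479 Y148.277
G01 X14.942 Y169.557
G01 X110.752 Y51.870
M5
G0 X53.221 Y7.805
M3 S120
G01 X50.466 Y25.942 F2951
G01 X68.603 Y28.697
G01 X71.358 Y10.560
G01 X53.221 Y7.805
M5
G0 X80.625 Y102.974
M3 S120
G01 X9.511 Y117.404 F2951
G01 X61.291 Y165.209
G01 X80.625 Y102.974
M5
G0 X89.910 Y129.146
M3 S120
G01 X80.178 Y125.264 F2951
G01 X70.551 Y129.401
G01 X66.669 Y139.133
G01 X70.806 Y148.760
G01 X80.538 Y152.642
G01 X90.165 Y148.505
G01 X94.047 Y138.773
G01 X89.910 Y129.146
M5
G0 X0.000 Y0.000

Since the viewBox matches the mm dimensions, user units are millimetres directly. The only transform is the Y-flip y_m = 219.234 − y_svg.

Shape 1 is a rectangle drawn with `<rect>`. Its stroke #0000ff means engrave at S120, F2951. After flipping Y the toolpath is (28.124,121.250) → (44.605,121.250) → (44.605,12.404) → (28.124,12.404) → (28.124,121.250), returning to the start.

Shape 2 is a regular polygon drawn with `<path>`. Its stroke #0000ff means engrave at S120, F2951. After flipping Y the toolpath is (87.001,75.840) → (113.042,84.863) → (122.065,58.822) → (96.024,49.799) → (87.001,75.840), returning to the start.

Shape 3 is a closed polygon drawn with `<polygon>`. Its stroke #0000ff means engrave at S120, F2951. After flipping Y the toolpath is (110.752,51.870) → (116.447,130.085) → (112.044,48.708) → (102.479,148.277) → (14.942,169.557) → (110.752,51.870), returning to the start.

Shape 4 is a regular polygon drawn with `<polygon>`. Its stroke #0000ff means engrave at S120, F2951. After flipping Y the toolpath is (53.221,7.805) → (50.466,25.942) → (68.603,28.697) → (71.358,10.560) → (53.221,7.805), returning to the start.

Shape 5 is a closed polygon drawn with `<polygon>`. Its stroke #0000ff means engrave at S120, F2951. After flipping Y the toolpath is (80.625,102.974) → (9.511,117.404) → (61.291,165.209) → (80.625,102.974), returning to the start.

Shape 6 is a regular polygon drawn with `<path>`. Its stroke #0000ff means engrave at S120, F2951. After flipping Y the toolpath is (89.910,129.146) → (80.178,125.264) → (70.551,129.401) → (66.669,139.133) → (70.806,148.760) → (80.538,152.642) → (90.165,148.505) → (94.047,138.773) → (89.910,129.146), returning to the start.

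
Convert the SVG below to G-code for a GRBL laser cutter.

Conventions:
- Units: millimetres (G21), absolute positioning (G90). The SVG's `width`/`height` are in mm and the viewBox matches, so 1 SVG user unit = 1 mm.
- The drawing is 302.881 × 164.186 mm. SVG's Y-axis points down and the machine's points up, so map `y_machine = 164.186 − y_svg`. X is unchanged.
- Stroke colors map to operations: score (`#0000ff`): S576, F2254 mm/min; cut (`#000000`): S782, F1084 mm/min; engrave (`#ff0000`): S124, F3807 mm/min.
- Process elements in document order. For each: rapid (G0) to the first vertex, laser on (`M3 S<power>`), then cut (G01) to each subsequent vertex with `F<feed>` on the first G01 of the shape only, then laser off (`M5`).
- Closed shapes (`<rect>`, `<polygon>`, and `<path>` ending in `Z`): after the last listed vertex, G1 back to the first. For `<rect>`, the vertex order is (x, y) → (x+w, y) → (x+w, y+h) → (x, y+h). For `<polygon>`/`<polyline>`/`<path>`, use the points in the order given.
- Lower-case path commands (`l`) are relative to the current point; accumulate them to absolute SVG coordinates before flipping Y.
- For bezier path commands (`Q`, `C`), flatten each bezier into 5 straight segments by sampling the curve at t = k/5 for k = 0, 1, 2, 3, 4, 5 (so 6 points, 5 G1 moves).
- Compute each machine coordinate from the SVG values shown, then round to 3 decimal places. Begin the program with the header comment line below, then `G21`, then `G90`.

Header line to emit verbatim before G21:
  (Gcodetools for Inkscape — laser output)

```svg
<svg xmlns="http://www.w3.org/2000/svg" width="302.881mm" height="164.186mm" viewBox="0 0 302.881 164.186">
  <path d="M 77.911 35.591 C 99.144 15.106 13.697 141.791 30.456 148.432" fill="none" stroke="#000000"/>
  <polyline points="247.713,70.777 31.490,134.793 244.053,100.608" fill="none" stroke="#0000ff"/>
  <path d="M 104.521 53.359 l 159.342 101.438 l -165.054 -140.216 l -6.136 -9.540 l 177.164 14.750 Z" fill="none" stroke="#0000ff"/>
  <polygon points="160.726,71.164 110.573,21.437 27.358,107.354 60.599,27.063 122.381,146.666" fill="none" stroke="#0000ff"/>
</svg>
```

Since the viewBox matches the mm dimensions, user units are millimetres directly. The only transform is the Y-flip y_m = 164.186 − y_svg.

Shape 1 is a cubic bezier drawn with `<path>`. Its stroke #000000 means cut at S782, F1084. After flipping Y the toolpath is (77.911,128.595) → (79.520,125.363) → (65.553,99.637) → (46.035,64.243) → (30.994,32.006) → (30.456,15.754).

Shape 2 is a open polyline drawn with `<polyline>`. Its stroke #0000ff means score at S576, F2254. After flipping Y the toolpath is (247.713,93.409) → (31.490,29.393) → (244.053,63.578).

Shape 3 is a closed polygon drawn with `<path>`. Its stroke #0000ff means score at S576, F2254. After flipping Y the toolpath is (104.521,110.827) → (263.863,9.389) → (98.809,149.605) → (92.673,159.145) → (269.837,144.395) → (104.521,110.827), returning to the start.

Shape 4 is a closed polygon drawn with `<polygon>`. Its stroke #0000ff means score at S576, F2254. After flipping Y the toolpath is (160.726,93.022) → (110.573,142.749) → (27.358,56.832) → (60.599,137.123) → (122.381,17.520) → (160.726,93.022), returning to the start.

(Gcodetools for Inkscape — laser output)
G21
G90
G0 X77.911 Y128.595
M3 S782
G01 X79.520 Y125.363 F1084
G01 X65.553 Y99.637
G01 X46.035 Y64.243
G01 X30.994 Y32.006
G01 X30.456 Y15.754
M5
G0 X247.713 Y93.409
M3 S576
G01 X31.490 Y29.393 F2254
G01 X244.053 Y63.578
M5
G0 X104.521 Y110.827
M3 S576
G01 X263.863 Y9.389 F2254
G01 X98.809 Y149.605
G01 X92.673 Y159.145
G01 X269.837 Y144.395
G01 X104.521 Y110.827
M5
G0 X160.726 Y93.022
M3 S576
G01 X110.573 Y142.749 F2254
G01 X27.358 Y56.832
G01 X60.599 Y137.123
G01 X122.381 Y17.520
G01 X160.726 Y93.022
M5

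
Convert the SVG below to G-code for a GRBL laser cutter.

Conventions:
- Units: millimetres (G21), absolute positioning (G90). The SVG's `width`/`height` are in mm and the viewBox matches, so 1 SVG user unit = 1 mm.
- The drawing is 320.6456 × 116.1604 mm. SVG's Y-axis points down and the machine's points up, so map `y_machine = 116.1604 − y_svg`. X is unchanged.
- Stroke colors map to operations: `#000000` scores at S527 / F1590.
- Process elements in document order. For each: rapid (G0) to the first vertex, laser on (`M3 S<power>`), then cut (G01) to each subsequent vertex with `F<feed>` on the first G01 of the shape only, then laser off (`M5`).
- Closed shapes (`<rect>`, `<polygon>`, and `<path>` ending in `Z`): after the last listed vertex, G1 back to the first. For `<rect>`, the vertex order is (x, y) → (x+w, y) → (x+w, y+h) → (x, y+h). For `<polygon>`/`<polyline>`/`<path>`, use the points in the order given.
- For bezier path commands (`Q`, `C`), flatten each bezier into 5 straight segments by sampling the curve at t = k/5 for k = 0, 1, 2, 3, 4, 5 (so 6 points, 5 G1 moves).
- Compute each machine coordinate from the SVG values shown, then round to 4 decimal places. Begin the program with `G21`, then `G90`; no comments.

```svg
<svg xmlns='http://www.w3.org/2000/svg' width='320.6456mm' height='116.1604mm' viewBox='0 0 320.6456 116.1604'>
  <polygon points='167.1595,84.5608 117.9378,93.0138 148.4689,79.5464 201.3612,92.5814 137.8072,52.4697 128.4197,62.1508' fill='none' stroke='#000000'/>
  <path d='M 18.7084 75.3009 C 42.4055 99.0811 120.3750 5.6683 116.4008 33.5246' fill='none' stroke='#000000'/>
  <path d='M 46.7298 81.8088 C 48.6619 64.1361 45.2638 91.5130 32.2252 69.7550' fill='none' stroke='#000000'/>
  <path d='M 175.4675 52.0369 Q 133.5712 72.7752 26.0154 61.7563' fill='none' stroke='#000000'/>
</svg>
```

Since the viewBox matches the mm dimensions, user units are millimetres directly. The only transform is the Y-flip y_m = 116.1604 − y_svg.

Shape 1 is a closed polygon drawn with `<polygon>`. Its stroke #000000 means score at S527, F1590. After flipping Y the toolpath is (167.1595,31.5996) → (117.9378,23.1466) → (148.4689,36.6140) → (201.3612,23.5790) → (137.8072,63.6907) → (128.4197,54.0096) → (167.1595,31.5996), returning to the start.

Shape 2 is a cubic bezier drawn with `<path>`. Its stroke #000000 means score at S527, F1590. After flipping Y the toolpath is (18.7084,40.8595) → (38.3496,38.7468) → (64.4778,53.3143) → (90.5547,73.1158) → (110.0418,86.7050) → (116.4008,82.6358).

Shape 3 is a cubic bezier drawn with `<path>`. Its stroke #000000 means score at S527, F1590. After flipping Y the toolpath is (46.7298,34.3516) → (47.2150,40.3027) → (46.2140,39.9628) → (43.5199,37.8527) → (38.9260,38.4933) → (32.2252,46.4054).

Shape 4 is a quadratic bezier drawn with `<path>`. Its stroke #000000 means score at S527, F1590. After flipping Y the toolpath is (175.4675,64.1235) → (156.0826,57.0985) → (131.4449,52.6140) → (101.5545,50.6701) → (66.4113,51.2668) → (26.0154,54.4041).

G21
G90
G0 X167.1595 Y31.5996
M3 S527
G01 X117.9378 Y23.1466 F1590
G01 X148.4689 Y36.6140
G01 X201.3612 Y23.5790
G01 X137.8072 Y63.6907
G01 X128.4197 Y54.0096
G01 X167.1595 Y31.5996
M5
G0 X18.7084 Y40.8595
M3 S527
G01 X38.3496 Y38.7468 F1590
G01 X64.4778 Y53.3143
G01 X90.5547 Y73.1158
G01 X110.0418 Y86.7050
G01 X116.4008 Y82.6358
M5
G0 X46.7298 Y34.3516
M3 S527
G01 X47.2150 Y40.3027 F1590
G01 X46.2140 Y39.9628
G01 X43.5199 Y37.8527
G01 X38.9260 Y38.4933
G01 X32.2252 Y46.4054
M5
G0 X175.4675 Y64.1235
M3 S527
G01 X156.0826 Y57.0985 F1590
G01 X131.4449 Y52.6140
G01 X101.5545 Y50.6701
G01 X66.4113 Y51.2668
G01 X26.0154 Y54.4041
M5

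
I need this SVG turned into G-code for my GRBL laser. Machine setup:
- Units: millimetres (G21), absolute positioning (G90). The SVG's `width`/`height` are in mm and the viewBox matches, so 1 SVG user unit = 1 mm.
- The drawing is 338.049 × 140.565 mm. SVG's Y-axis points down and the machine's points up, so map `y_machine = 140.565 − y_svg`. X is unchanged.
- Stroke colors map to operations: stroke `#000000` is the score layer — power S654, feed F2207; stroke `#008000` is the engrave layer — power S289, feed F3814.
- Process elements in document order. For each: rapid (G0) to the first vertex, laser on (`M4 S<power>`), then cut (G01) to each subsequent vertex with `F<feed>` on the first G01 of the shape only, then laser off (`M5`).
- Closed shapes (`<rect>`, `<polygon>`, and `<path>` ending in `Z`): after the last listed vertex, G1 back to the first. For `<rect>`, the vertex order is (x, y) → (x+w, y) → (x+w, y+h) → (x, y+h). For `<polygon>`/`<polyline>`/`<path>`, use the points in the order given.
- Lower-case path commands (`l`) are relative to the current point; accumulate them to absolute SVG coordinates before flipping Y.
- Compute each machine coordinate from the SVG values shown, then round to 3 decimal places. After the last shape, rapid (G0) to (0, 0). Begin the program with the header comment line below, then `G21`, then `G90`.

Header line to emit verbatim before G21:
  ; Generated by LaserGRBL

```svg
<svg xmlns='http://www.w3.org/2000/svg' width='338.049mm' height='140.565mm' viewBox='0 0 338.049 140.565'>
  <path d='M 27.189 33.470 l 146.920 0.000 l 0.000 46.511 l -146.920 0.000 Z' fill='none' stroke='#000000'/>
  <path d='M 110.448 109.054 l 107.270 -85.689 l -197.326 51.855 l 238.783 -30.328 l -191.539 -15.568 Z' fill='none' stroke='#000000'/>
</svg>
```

; Generated by LaserGRBL
G21
G90
G0 X27.189 Y107.095
M4 S654
G01 X174.109 Y107.095 F2207
G01 X174.109 Y60.584
G01 X27.189 Y60.584
G01 X27.189 Y107.095
M5
G0 X110.448 Y31.511
M4 S654
G01 X217.718 Y117.200 F2207
G01 X20.392 Y65.345
G01 X259.175 Y95.673
G01 X67.636 Y111.241
G01 X110.448 Y31.511
M5
G0 X0.000 Y0.000

Since the viewBox matches the mm dimensions, user units are millimetres directly. The only transform is the Y-flip y_m = 140.565 − y_svg.

Shape 1 is a rectangle drawn with `<path>`. Its stroke #000000 means score at S654, F2207. After flipping Y the toolpath is (27.189,107.095) → (174.109,107.095) → (174.109,60.584) → (27.189,60.584) → (27.189,107.095), returning to the start.

Shape 2 is a closed polygon drawn with `<path>`. Its stroke #000000 means score at S654, F2207. After flipping Y the toolpath is (110.448,31.511) → (217.718,117.200) → (20.392,65.345) → (259.175,95.673) → (67.636,111.241) → (110.448,31.511), returning to the start.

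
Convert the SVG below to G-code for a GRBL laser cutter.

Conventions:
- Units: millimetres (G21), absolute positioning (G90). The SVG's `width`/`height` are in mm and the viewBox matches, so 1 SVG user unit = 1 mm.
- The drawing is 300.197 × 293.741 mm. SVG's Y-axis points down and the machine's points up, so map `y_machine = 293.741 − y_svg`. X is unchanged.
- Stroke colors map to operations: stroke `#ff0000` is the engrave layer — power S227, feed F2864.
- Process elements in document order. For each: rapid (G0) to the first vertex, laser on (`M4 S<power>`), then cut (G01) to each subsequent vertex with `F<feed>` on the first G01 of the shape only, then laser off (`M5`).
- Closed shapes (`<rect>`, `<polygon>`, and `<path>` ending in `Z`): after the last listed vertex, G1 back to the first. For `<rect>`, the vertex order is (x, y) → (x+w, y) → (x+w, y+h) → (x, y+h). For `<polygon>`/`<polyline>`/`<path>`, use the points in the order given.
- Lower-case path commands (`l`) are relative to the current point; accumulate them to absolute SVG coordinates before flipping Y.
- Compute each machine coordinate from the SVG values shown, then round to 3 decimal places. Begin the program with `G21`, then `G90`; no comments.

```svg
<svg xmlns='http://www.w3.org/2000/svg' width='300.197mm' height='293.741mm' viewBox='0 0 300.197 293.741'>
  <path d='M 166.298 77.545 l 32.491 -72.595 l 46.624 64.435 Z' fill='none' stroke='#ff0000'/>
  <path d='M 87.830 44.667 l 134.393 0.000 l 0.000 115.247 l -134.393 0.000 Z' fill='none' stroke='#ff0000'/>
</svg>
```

G21
G90
G0 X166.298 Y216.196
M4 S227
G01 X198.789 Y288.791 F2864
G01 X245.413 Y224.356
G01 X166.298 Y216.196
M5
G0 X87.830 Y249.074
M4 S227
G01 X222.223 Y249.074 F2864
G01 X222.223 Y133.827
G01 X87.830 Y133.827
G01 X87.830 Y249.074
M5

Since the viewBox matches the mm dimensions, user units are millimetres directly. The only transform is the Y-flip y_m = 293.741 − y_svg.

Shape 1 is a regular polygon drawn with `<path>`. Its stroke #ff0000 means engrave at S227, F2864. After flipping Y the toolpath is (166.298,216.196) → (198.789,288.791) → (245.413,224.356) → (166.298,216.196), returning to the start.

Shape 2 is a rectangle drawn with `<path>`. Its stroke #ff0000 means engrave at S227, F2864. After flipping Y the toolpath is (87.830,249.074) → (222.223,249.074) → (222.223,133.827) → (87.830,133.827) → (87.830,249.074), returning to the start.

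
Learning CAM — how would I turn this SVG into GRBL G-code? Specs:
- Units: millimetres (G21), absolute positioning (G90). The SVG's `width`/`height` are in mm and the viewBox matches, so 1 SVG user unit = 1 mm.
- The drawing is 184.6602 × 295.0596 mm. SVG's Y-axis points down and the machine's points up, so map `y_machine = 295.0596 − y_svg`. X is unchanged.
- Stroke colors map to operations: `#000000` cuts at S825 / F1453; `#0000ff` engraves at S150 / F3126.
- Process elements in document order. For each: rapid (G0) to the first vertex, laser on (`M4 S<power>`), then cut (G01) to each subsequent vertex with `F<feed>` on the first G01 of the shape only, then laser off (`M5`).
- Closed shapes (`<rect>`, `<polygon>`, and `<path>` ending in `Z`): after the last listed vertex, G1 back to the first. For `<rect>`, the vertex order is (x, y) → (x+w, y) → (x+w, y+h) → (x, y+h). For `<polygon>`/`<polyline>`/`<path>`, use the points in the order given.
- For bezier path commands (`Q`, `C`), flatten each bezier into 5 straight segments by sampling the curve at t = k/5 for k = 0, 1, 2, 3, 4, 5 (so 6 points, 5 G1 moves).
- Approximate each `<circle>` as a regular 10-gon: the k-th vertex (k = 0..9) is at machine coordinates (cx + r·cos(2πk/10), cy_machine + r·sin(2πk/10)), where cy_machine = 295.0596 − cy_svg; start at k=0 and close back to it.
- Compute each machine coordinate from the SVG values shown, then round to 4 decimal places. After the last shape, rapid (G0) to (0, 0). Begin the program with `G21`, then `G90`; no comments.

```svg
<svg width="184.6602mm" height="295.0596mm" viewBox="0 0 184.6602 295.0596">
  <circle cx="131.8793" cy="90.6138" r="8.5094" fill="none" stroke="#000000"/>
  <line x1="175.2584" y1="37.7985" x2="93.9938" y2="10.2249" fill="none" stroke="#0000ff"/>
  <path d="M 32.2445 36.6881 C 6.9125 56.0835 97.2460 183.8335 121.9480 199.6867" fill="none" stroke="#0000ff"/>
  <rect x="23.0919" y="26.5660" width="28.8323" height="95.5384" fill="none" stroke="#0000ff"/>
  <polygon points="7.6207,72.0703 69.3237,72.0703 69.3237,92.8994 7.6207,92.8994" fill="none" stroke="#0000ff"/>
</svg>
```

1 u = 1 mm; y_m = 295.0596 − y.

[1] `<circle>` circle, #000000→cut S825 F1453: (140.3887,204.4458) → (138.7635,209.4475) → (134.5088,212.5387) → (129.2498,212.5387) → (124.9951,209.4475) → (123.3699,204.4458) → (124.9951,199.4441) → (129.2498,196.3529) → (134.5088,196.3529) → (138.7635,199.4441) → (140.3887,204.4458) (closed)

[2] `<line>` line segment, #0000ff→engrave S150 F3126: (175.2584,257.2611) → (93.9938,284.8347)

[3] `<path>` cubic bezier, #0000ff→engrave S150 F3126: (32.2445,258.3715) → (29.4748,235.4937) → (45.7625,197.1829) → (72.4055,154.0111) → (100.7014,116.5504) → (121.9480,95.3729)

[4] `<rect>` rectangle, #0000ff→engrave S150 F3126: (23.0919,268.4936) → (51.9242,268.4936) → (51.9242,172.9552) → (23.0919,172.9552) → (23.0919,268.4936) (closed)

[5] `<polygon>` rectangle, #0000ff→engrave S150 F3126: (7.6207,222.9893) → (69.3237,222.9893) → (69.3237,202.1602) → (7.6207,202.1602) → (7.6207,222.9893) (closed)

G21
G90
G0 X140.3887 Y204.4458
M4 S825
G01 X138.7635 Y209.4475 F1453
G01 X134.5088 Y212.5387
G01 X129.2498 Y212.5387
G01 X124.9951 Y209.4475
G01 X123.3699 Y204.4458
G01 X124.9951 Y199.4441
G01 X129.2498 Y196.3529
G01 X134.5088 Y196.3529
G01 X138.7635 Y199.4441
G01 X140.3887 Y204.4458
M5
G0 X175.2584 Y257.2611
M4 S150
G01 X93.9938 Y284.8347 F3126
M5
G0 X32.2445 Y258.3715
M4 S150
G01 X29.4748 Y235.4937 F3126
G01 X45.7625 Y197.1829
G01 X72.4055 Y154.0111
G01 X100.7014 Y116.5504
G01 X121.9480 Y95.3729
M5
G0 X23.0919 Y268.4936
M4 S150
G01 X51.9242 Y268.4936 F3126
G01 X51.9242 Y172.9552
G01 X23.0919 Y172.9552
G01 X23.0919 Y268.4936
M5
G0 X7.6207 Y222.9893
M4 S150
G01 X69.3237 Y222.9893 F3126
G01 X69.3237 Y202.1602
G01 X7.6207 Y202.1602
G01 X7.6207 Y222.9893
M5
G0 X0.0000 Y0.0000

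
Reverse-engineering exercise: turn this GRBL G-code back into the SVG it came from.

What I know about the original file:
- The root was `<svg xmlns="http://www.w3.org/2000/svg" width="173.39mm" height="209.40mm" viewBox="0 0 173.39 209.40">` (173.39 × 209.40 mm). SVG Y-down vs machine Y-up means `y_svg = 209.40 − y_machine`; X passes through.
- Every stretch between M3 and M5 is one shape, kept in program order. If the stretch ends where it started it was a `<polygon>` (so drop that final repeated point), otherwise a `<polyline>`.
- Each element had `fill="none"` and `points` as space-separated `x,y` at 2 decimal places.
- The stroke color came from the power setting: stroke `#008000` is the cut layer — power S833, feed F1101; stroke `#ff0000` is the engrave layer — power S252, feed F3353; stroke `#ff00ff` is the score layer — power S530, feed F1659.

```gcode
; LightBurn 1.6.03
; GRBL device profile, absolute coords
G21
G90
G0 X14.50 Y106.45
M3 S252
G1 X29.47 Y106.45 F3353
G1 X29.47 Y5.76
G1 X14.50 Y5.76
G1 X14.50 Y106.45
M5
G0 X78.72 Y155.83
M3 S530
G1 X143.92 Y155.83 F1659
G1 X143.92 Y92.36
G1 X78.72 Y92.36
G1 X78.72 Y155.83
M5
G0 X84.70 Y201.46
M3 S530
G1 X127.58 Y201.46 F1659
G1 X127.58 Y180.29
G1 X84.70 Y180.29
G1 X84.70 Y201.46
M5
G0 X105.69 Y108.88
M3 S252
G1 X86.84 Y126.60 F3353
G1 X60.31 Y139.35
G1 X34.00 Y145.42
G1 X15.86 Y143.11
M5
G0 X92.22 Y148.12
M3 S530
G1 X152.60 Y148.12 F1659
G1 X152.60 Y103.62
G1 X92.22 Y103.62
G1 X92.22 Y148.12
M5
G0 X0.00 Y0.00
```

<svg xmlns="http://www.w3.org/2000/svg" width="173.39mm" height="209.40mm" viewBox="0 0 173.39 209.40">
  <polygon points="14.50,102.95 29.47,102.95 29.47,203.64 14.50,203.64" fill="none" stroke="#ff0000"/>
  <polygon points="78.72,53.57 143.92,53.57 143.92,117.04 78.72,117.04" fill="none" stroke="#ff00ff"/>
  <polygon points="84.70,7.94 127.58,7.94 127.58,29.11 84.70,29.11" fill="none" stroke="#ff00ff"/>
  <polyline points="105.69,100.52 86.84,82.80 60.31,70.05 34.00,63.98 15.86,66.29" fill="none" stroke="#ff0000"/>
  <polygon points="92.22,61.28 152.60,61.28 152.60,105.78 92.22,105.78" fill="none" stroke="#ff00ff"/>
</svg>

y_svg = 209.40 − y_m.

[1] S252→`#ff0000` (engrave); closed run; points: 14.50,102.95 29.47,102.95 29.47,203.64 14.50,203.64

[2] S530→`#ff00ff` (score); closed run; points: 78.72,53.57 143.92,53.57 143.92,117.04 78.72,117.04

[3] S530→`#ff00ff` (score); closed run; points: 84.70,7.94 127.58,7.94 127.58,29.11 84.70,29.11

[4] S252→`#ff0000` (engrave); open run; points: 105.69,100.52 86.84,82.80 60.31,70.05 34.00,63.98 15.86,66.29

[5] S530→`#ff00ff` (score); closed run; points: 92.22,61.28 152.60,61.28 152.60,105.78 92.22,105.78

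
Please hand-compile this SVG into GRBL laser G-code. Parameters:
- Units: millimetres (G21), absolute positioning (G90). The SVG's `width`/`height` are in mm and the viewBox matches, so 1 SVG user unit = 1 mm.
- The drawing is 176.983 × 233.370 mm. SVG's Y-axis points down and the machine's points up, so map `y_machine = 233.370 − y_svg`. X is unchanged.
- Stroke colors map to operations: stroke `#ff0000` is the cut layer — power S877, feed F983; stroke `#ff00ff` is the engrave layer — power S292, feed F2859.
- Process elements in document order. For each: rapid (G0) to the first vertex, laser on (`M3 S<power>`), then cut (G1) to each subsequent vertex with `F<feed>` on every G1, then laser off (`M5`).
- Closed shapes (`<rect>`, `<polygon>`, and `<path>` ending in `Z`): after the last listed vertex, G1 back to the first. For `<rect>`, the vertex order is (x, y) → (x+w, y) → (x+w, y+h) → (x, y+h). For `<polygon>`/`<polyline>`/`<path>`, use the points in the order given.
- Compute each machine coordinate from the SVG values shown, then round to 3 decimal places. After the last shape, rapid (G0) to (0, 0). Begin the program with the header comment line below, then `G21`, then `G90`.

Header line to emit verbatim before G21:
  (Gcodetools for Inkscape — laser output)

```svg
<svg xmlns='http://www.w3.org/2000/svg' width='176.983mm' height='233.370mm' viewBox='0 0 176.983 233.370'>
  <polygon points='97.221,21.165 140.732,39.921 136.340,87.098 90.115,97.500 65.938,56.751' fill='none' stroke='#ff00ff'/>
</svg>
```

(Gcodetools for Inkscape — laser output)
G21
G90
G0 X97.221 Y212.205
M3 S292
G1 X140.732 Y193.449 F2859
G1 X136.340 Y146.272 F2859
G1 X90.115 Y135.870 F2859
G1 X65.938 Y176.619 F2859
G1 X97.221 Y212.205 F2859
M5
G0 X0.000 Y0.000

1 u = 1 mm; y_m = 233.370 − y.

[1] `<polygon>` regular polygon, #ff00ff→engrave S292 F2859: (97.221,212.205) → (140.732,193.449) → (136.340,146.272) → (90.115,135.870) → (65.938,176.619) → (97.221,212.205) (closed)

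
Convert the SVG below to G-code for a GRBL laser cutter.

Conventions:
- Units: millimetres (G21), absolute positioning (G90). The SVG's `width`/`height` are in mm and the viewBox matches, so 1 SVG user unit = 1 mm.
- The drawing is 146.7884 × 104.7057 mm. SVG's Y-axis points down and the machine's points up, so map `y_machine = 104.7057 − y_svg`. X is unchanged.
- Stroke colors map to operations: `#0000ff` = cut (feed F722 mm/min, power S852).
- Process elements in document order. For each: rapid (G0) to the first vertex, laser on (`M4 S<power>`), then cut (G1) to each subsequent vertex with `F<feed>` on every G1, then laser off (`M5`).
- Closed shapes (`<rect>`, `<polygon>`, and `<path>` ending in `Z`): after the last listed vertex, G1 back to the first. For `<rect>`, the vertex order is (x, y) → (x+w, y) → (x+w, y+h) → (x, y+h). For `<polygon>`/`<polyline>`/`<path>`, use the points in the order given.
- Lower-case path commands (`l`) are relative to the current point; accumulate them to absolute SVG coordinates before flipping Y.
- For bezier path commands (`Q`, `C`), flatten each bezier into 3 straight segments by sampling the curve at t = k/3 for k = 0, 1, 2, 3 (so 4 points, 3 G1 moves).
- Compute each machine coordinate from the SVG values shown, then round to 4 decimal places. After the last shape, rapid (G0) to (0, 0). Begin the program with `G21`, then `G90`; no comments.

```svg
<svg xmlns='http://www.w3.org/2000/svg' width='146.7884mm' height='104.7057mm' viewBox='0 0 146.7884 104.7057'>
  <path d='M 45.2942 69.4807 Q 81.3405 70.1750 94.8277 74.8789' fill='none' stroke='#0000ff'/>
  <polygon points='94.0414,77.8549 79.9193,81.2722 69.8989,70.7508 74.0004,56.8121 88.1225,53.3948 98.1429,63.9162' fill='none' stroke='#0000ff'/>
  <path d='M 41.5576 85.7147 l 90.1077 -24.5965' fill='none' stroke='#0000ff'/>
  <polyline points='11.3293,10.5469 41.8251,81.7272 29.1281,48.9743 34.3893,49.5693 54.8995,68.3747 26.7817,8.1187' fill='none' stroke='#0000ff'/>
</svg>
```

Since the viewBox matches the mm dimensions, user units are millimetres directly. The only transform is the Y-flip y_m = 104.7057 − y_svg.

Shape 1 is a quadratic bezier drawn with `<path>`. Its stroke #0000ff means cut at S852, F722. After flipping Y the toolpath is (45.2942,35.2250) → (66.8185,34.3166) → (83.3297,32.5172) → (94.8277,29.8268).

Shape 2 is a regular polygon drawn with `<polygon>`. Its stroke #0000ff means cut at S852, F722. After flipping Y the toolpath is (94.0414,26.8508) → (79.9193,23.4335) → (69.8989,33.9549) → (74.0004,47.8936) → (88.1225,51.3109) → (98.1429,40.7895) → (94.0414,26.8508), returning to the start.

Shape 3 is a line segment drawn with `<path>`. Its stroke #0000ff means cut at S852, F722. After flipping Y the toolpath is (41.5576,18.9910) → (131.6653,43.5875).

Shape 4 is a open polyline drawn with `<polyline>`. Its stroke #0000ff means cut at S852, F722. After flipping Y the toolpath is (11.3293,94.1588) → (41.8251,22.9785) → (29.1281,55.7314) → (34.3893,55.1364) → (54.8995,36.3310) → (26.7817,96.5870).

G21
G90
G0 X45.2942 Y35.2250
M4 S852
G1 X66.8185 Y34.3166 F722
G1 X83.3297 Y32.5172 F722
G1 X94.8277 Y29.8268 F722
M5
G0 X94.0414 Y26.8508
M4 S852
G1 X79.9193 Y23.4335 F722
G1 X69.8989 Y33.9549 F722
G1 X74.0004 Y47.8936 F722
G1 X88.1225 Y51.3109 F722
G1 X98.1429 Y40.7895 F722
G1 X94.0414 Y26.8508 F722
M5
G0 X41.5576 Y18.9910
M4 S852
G1 X131.6653 Y43.5875 F722
M5
G0 X11.3293 Y94.1588
M4 S852
G1 X41.8251 Y22.9785 F722
G1 X29.1281 Y55.7314 F722
G1 X34.3893 Y55.1364 F722
G1 X54.8995 Y36.3310 F722
G1 X26.7817 Y96.5870 F722
M5
G0 X0.0000 Y0.0000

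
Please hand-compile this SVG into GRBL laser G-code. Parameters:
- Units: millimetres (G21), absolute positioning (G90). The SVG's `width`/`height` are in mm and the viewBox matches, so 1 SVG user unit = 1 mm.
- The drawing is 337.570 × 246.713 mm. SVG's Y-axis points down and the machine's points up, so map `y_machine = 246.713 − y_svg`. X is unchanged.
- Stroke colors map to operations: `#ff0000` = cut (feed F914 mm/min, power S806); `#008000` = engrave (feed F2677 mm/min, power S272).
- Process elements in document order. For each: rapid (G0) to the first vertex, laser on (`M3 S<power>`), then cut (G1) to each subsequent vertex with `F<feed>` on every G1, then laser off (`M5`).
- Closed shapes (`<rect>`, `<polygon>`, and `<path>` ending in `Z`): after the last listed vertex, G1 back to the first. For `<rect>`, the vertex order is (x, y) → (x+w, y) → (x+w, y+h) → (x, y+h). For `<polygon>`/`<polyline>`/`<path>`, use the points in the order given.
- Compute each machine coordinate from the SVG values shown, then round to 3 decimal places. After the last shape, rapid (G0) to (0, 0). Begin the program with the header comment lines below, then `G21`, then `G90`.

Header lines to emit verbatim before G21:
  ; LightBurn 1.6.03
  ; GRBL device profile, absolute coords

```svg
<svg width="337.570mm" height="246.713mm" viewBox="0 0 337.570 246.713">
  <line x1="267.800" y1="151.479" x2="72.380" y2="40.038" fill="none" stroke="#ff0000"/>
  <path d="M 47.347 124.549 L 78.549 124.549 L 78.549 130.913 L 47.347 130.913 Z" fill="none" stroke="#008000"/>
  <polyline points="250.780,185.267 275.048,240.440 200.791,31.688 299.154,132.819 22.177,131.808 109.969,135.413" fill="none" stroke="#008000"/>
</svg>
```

; LightBurn 1.6.03
; GRBL device profile, absolute coords
G21
G90
G0 X267.800 Y95.234
M3 S806
G1 X72.380 Y206.675 F914
M5
G0 X47.347 Y122.164
M3 S272
G1 X78.549 Y122.164 F2677
G1 X78.549 Y115.800 F2677
G1 X47.347 Y115.800 F2677
G1 X47.347 Y122.164 F2677
M5
G0 X250.780 Y61.446
M3 S272
G1 X275.048 Y6.273 F2677
G1 X200.791 Y215.025 F2677
G1 X299.154 Y113.894 F2677
G1 X22.177 Y114.905 F2677
G1 X109.969 Y111.300 F2677
M5
G0 X0.000 Y0.000

Since the viewBox matches the mm dimensions, user units are millimetres directly. The only transform is the Y-flip y_m = 246.713 − y_svg.

Shape 1 is a line segment drawn with `<line>`. Its stroke #ff0000 means cut at S806, F914. After flipping Y the toolpath is (267.800,95.234) → (72.380,206.675).

Shape 2 is a rectangle drawn with `<path>`. Its stroke #008000 means engrave at S272, F2677. After flipping Y the toolpath is (47.347,122.164) → (78.549,122.164) → (78.549,115.800) → (47.347,115.800) → (47.347,122.164), returning to the start.

Shape 3 is a open polyline drawn with `<polyline>`. Its stroke #008000 means engrave at S272, F2677. After flipping Y the toolpath is (250.780,61.446) → (275.048,6.273) → (200.791,215.025) → (299.154,113.894) → (22.177,114.905) → (109.969,111.300).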